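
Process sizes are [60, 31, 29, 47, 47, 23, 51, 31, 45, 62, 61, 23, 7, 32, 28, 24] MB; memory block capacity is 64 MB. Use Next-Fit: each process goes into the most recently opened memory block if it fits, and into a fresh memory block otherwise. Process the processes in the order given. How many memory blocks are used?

12

60 MB → memory block 1 (remaining 4 MB)
31 MB → memory block 2 (remaining 33 MB)
29 MB → memory block 2 (remaining 4 MB)
47 MB → memory block 3 (remaining 17 MB)
47 MB → memory block 4 (remaining 17 MB)
23 MB → memory block 5 (remaining 41 MB)
51 MB → memory block 6 (remaining 13 MB)
31 MB → memory block 7 (remaining 33 MB)
45 MB → memory block 8 (remaining 19 MB)
62 MB → memory block 9 (remaining 2 MB)
61 MB → memory block 10 (remaining 3 MB)
23 MB → memory block 11 (remaining 41 MB)
7 MB → memory block 11 (remaining 34 MB)
32 MB → memory block 11 (remaining 2 MB)
28 MB → memory block 12 (remaining 36 MB)
24 MB → memory block 12 (remaining 12 MB)
Final memory blocks: [60] [31,29] [47] [47] [23] [51] [31] [45] [62] [61] [23,7,32] [28,24].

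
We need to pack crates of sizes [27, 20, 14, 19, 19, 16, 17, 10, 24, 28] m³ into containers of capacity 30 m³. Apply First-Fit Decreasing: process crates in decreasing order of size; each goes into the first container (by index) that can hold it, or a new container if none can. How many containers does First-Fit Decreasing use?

8 containers

Sorted descending: 28, 27, 24, 20, 19, 19, 17, 16, 14, 10.
28 m³ → container 1 (remaining 2 m³)
27 m³ → container 2 (remaining 3 m³)
24 m³ → container 3 (remaining 6 m³)
20 m³ → container 4 (remaining 10 m³)
19 m³ → container 5 (remaining 11 m³)
19 m³ → container 6 (remaining 11 m³)
17 m³ → container 7 (remaining 13 m³)
16 m³ → container 8 (remaining 14 m³)
14 m³ → container 8 (remaining 0 m³)
10 m³ → container 4 (remaining 0 m³)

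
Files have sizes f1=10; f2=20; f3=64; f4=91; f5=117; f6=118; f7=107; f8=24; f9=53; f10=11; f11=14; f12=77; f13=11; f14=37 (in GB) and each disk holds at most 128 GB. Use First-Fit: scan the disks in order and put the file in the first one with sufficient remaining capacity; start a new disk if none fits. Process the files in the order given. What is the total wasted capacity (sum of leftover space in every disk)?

disk 1: place f1 (10 GB), 118 GB left
disk 1: place f2 (20 GB), 98 GB left
disk 1: place f3 (64 GB), 34 GB left
disk 2: place f4 (91 GB), 37 GB left
disk 3: place f5 (117 GB), 11 GB left
disk 4: place f6 (118 GB), 10 GB left
disk 5: place f7 (107 GB), 21 GB left
disk 1: place f8 (24 GB), 10 GB left
disk 6: place f9 (53 GB), 75 GB left
disk 2: place f10 (11 GB), 26 GB left
disk 2: place f11 (14 GB), 12 GB left
disk 7: place f12 (77 GB), 51 GB left
disk 2: place f13 (11 GB), 1 GB left
disk 6: place f14 (37 GB), 38 GB left
7 disks × 128 GB = 896 GB; used 754 GB; unused 142 GB.

142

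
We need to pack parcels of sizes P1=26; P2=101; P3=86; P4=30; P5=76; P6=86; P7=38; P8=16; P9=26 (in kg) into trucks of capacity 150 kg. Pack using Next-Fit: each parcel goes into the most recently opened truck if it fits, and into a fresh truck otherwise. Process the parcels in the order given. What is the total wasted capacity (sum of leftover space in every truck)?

truck 1: place P1 (26 kg), 124 kg left
truck 1: place P2 (101 kg), 23 kg left
truck 2: place P3 (86 kg), 64 kg left
truck 2: place P4 (30 kg), 34 kg left
truck 3: place P5 (76 kg), 74 kg left
truck 4: place P6 (86 kg), 64 kg left
truck 4: place P7 (38 kg), 26 kg left
truck 4: place P8 (16 kg), 10 kg left
truck 5: place P9 (26 kg), 124 kg left
5 trucks × 150 kg = 750 kg; used 485 kg; unused 265 kg.

265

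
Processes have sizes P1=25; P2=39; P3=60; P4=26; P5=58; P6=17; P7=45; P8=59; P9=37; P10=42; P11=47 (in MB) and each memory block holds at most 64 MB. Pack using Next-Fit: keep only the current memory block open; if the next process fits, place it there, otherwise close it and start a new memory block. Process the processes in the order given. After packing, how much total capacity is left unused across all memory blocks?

Put P1 (25 MB) in memory block 1; 39 MB remain.
Put P2 (39 MB) in memory block 1; 0 MB remain.
Put P3 (60 MB) in memory block 2; 4 MB remain.
Put P4 (26 MB) in memory block 3; 38 MB remain.
Put P5 (58 MB) in memory block 4; 6 MB remain.
Put P6 (17 MB) in memory block 5; 47 MB remain.
Put P7 (45 MB) in memory block 5; 2 MB remain.
Put P8 (59 MB) in memory block 6; 5 MB remain.
Put P9 (37 MB) in memory block 7; 27 MB remain.
Put P10 (42 MB) in memory block 8; 22 MB remain.
Put P11 (47 MB) in memory block 9; 17 MB remain.
9 memory blocks × 64 MB = 576 MB; used 455 MB; unused 121 MB.

121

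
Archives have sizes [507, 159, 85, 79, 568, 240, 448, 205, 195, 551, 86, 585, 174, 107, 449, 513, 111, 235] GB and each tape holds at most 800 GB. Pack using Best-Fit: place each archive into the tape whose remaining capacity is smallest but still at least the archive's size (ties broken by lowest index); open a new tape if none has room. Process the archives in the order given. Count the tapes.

8 tapes

Put 507 GB in tape 1; 293 GB remain.
Put 159 GB in tape 1; 134 GB remain.
Put 85 GB in tape 1; 49 GB remain.
Put 79 GB in tape 2; 721 GB remain.
Put 568 GB in tape 2; 153 GB remain.
Put 240 GB in tape 3; 560 GB remain.
Put 448 GB in tape 3; 112 GB remain.
Put 205 GB in tape 4; 595 GB remain.
Put 195 GB in tape 4; 400 GB remain.
Put 551 GB in tape 5; 249 GB remain.
Put 86 GB in tape 3; 26 GB remain.
Put 585 GB in tape 6; 215 GB remain.
Put 174 GB in tape 6; 41 GB remain.
Put 107 GB in tape 2; 46 GB remain.
Put 449 GB in tape 7; 351 GB remain.
Put 513 GB in tape 8; 287 GB remain.
Put 111 GB in tape 5; 138 GB remain.
Put 235 GB in tape 8; 52 GB remain.
Final tapes: [507,159,85] [79,568,107] [240,448,86] [205,195] [551,111] [585,174] [449] [513,235].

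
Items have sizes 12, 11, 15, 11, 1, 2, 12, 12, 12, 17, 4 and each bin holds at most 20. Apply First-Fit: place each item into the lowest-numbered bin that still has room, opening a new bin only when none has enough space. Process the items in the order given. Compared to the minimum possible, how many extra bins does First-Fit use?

0

First-Fit: [12,1,2,4] [11] [15] [11] [12] [12] [12] [17] → 8 bins.
8 items exceed 10 (half the capacity), and no two of those can share a bin, so at least 8 bins are needed.
So 8 is already optimal.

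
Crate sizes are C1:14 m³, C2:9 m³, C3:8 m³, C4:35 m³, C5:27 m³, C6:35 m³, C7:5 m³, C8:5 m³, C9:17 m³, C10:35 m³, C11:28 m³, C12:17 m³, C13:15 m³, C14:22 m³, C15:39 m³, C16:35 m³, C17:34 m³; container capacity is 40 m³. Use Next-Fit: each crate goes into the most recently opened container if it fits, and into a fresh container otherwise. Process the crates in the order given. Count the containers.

12 containers

container 1: place C1 (14 m³), 26 m³ left
container 1: place C2 (9 m³), 17 m³ left
container 1: place C3 (8 m³), 9 m³ left
container 2: place C4 (35 m³), 5 m³ left
container 3: place C5 (27 m³), 13 m³ left
container 4: place C6 (35 m³), 5 m³ left
container 4: place C7 (5 m³), 0 m³ left
container 5: place C8 (5 m³), 35 m³ left
container 5: place C9 (17 m³), 18 m³ left
container 6: place C10 (35 m³), 5 m³ left
container 7: place C11 (28 m³), 12 m³ left
container 8: place C12 (17 m³), 23 m³ left
container 8: place C13 (15 m³), 8 m³ left
container 9: place C14 (22 m³), 18 m³ left
container 10: place C15 (39 m³), 1 m³ left
container 11: place C16 (35 m³), 5 m³ left
container 12: place C17 (34 m³), 6 m³ left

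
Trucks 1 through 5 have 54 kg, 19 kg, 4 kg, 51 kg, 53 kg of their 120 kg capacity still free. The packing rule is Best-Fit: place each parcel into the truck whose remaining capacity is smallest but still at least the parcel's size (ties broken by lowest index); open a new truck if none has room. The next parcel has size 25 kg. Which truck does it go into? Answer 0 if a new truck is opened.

4

Trucks with room: truck 1 (54 kg), truck 4 (51 kg), truck 5 (53 kg).
Tightest fit is truck 4 with 51 kg free.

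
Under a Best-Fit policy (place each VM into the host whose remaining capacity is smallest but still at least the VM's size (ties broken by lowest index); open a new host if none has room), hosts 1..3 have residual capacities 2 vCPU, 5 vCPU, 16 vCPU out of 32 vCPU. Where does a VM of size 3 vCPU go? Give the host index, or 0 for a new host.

Hosts with room: host 2 (5 vCPU), host 3 (16 vCPU).
Tightest fit is host 2 with 5 vCPU free.

2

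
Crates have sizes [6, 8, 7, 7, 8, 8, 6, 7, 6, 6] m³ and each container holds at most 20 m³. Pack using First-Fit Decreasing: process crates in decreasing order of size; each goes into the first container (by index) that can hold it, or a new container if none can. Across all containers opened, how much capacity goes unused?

11

Sorted descending: 8, 8, 8, 7, 7, 7, 6, 6, 6, 6.
Put 8 m³ in container 1; 12 m³ remain.
Put 8 m³ in container 1; 4 m³ remain.
Put 8 m³ in container 2; 12 m³ remain.
Put 7 m³ in container 2; 5 m³ remain.
Put 7 m³ in container 3; 13 m³ remain.
Put 7 m³ in container 3; 6 m³ remain.
Put 6 m³ in container 3; 0 m³ remain.
Put 6 m³ in container 4; 14 m³ remain.
Put 6 m³ in container 4; 8 m³ remain.
Put 6 m³ in container 4; 2 m³ remain.
4 containers × 20 m³ = 80 m³; used 69 m³; unused 11 m³.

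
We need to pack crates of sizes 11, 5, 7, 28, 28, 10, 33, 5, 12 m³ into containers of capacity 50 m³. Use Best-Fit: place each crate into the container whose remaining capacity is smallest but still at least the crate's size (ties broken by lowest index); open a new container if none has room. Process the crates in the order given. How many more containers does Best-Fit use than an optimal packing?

Best-Fit: [11,5,7] [28,10,5] [28] [33,12] → 4 containers.
Total size 139 m³; any packing needs at least ⌈139/50⌉ = 3 containers.
An optimal packing achieves that bound: [33,12,5] [28,11,10] [28,7,5] → 3 containers.
Excess: 4 − 3 = 1.

1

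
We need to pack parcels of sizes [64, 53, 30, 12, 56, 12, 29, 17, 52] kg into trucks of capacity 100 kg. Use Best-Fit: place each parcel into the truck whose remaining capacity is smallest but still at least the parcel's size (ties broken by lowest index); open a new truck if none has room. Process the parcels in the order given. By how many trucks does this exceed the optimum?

0

Best-Fit: [64,30] [53,12,12,17] [56,29] [52] → 4 trucks.
Total size 325 kg; any packing needs at least ⌈325/100⌉ = 4 trucks.
So 4 is already optimal.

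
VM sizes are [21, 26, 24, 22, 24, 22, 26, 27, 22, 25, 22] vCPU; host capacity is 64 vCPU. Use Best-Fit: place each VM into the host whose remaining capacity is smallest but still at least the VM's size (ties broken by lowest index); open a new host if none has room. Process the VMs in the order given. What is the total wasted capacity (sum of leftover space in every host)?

123

Put 21 vCPU in host 1; 43 vCPU remain.
Put 26 vCPU in host 1; 17 vCPU remain.
Put 24 vCPU in host 2; 40 vCPU remain.
Put 22 vCPU in host 2; 18 vCPU remain.
Put 24 vCPU in host 3; 40 vCPU remain.
Put 22 vCPU in host 3; 18 vCPU remain.
Put 26 vCPU in host 4; 38 vCPU remain.
Put 27 vCPU in host 4; 11 vCPU remain.
Put 22 vCPU in host 5; 42 vCPU remain.
Put 25 vCPU in host 5; 17 vCPU remain.
Put 22 vCPU in host 6; 42 vCPU remain.
6 hosts × 64 vCPU = 384 vCPU; used 261 vCPU; unused 123 vCPU.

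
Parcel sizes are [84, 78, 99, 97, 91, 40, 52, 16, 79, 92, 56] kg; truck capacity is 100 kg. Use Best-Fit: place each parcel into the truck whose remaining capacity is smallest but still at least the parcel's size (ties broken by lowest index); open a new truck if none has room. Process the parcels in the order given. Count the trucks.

9 trucks

84 kg → truck 1 (remaining 16 kg)
78 kg → truck 2 (remaining 22 kg)
99 kg → truck 3 (remaining 1 kg)
97 kg → truck 4 (remaining 3 kg)
91 kg → truck 5 (remaining 9 kg)
40 kg → truck 6 (remaining 60 kg)
52 kg → truck 6 (remaining 8 kg)
16 kg → truck 1 (remaining 0 kg)
79 kg → truck 7 (remaining 21 kg)
92 kg → truck 8 (remaining 8 kg)
56 kg → truck 9 (remaining 44 kg)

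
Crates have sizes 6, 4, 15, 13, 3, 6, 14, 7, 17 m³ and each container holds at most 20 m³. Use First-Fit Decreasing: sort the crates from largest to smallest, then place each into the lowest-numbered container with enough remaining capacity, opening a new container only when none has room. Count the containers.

5

Sorted descending: 17, 15, 14, 13, 7, 6, 6, 4, 3.
17 m³ → container 1 (remaining 3 m³)
15 m³ → container 2 (remaining 5 m³)
14 m³ → container 3 (remaining 6 m³)
13 m³ → container 4 (remaining 7 m³)
7 m³ → container 4 (remaining 0 m³)
6 m³ → container 3 (remaining 0 m³)
6 m³ → container 5 (remaining 14 m³)
4 m³ → container 2 (remaining 1 m³)
3 m³ → container 1 (remaining 0 m³)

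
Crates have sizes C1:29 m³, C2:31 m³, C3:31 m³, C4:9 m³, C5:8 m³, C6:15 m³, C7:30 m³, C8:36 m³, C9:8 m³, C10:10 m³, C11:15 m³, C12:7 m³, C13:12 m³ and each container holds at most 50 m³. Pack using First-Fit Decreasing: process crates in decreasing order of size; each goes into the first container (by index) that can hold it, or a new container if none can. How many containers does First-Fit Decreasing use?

Sorted descending: 36, 31, 31, 30, 29, 15, 15, 12, 10, 9, 8, 8, 7.
Put 36 m³ in container 1; 14 m³ remain.
Put 31 m³ in container 2; 19 m³ remain.
Put 31 m³ in container 3; 19 m³ remain.
Put 30 m³ in container 4; 20 m³ remain.
Put 29 m³ in container 5; 21 m³ remain.
Put 15 m³ in container 2; 4 m³ remain.
Put 15 m³ in container 3; 4 m³ remain.
Put 12 m³ in container 1; 2 m³ remain.
Put 10 m³ in container 4; 10 m³ remain.
Put 9 m³ in container 4; 1 m³ remain.
Put 8 m³ in container 5; 13 m³ remain.
Put 8 m³ in container 5; 5 m³ remain.
Put 7 m³ in container 6; 43 m³ remain.

6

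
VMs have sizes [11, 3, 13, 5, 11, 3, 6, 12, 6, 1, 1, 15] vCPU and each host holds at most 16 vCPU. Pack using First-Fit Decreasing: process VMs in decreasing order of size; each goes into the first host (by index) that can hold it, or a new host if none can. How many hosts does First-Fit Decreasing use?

6

Sorted descending: 15, 13, 12, 11, 11, 6, 6, 5, 3, 3, 1, 1.
Put 15 vCPU in host 1; 1 vCPU remain.
Put 13 vCPU in host 2; 3 vCPU remain.
Put 12 vCPU in host 3; 4 vCPU remain.
Put 11 vCPU in host 4; 5 vCPU remain.
Put 11 vCPU in host 5; 5 vCPU remain.
Put 6 vCPU in host 6; 10 vCPU remain.
Put 6 vCPU in host 6; 4 vCPU remain.
Put 5 vCPU in host 4; 0 vCPU remain.
Put 3 vCPU in host 2; 0 vCPU remain.
Put 3 vCPU in host 3; 1 vCPU remain.
Put 1 vCPU in host 1; 0 vCPU remain.
Put 1 vCPU in host 3; 0 vCPU remain.
Final hosts: [15,1] [13,3] [12,3,1] [11,5] [11] [6,6].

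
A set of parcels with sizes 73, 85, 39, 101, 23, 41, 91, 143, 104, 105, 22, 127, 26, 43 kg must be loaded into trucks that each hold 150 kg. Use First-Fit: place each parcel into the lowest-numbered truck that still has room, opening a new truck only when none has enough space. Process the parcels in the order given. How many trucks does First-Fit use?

73 kg → truck 1 (remaining 77 kg)
85 kg → truck 2 (remaining 65 kg)
39 kg → truck 1 (remaining 38 kg)
101 kg → truck 3 (remaining 49 kg)
23 kg → truck 1 (remaining 15 kg)
41 kg → truck 2 (remaining 24 kg)
91 kg → truck 4 (remaining 59 kg)
143 kg → truck 5 (remaining 7 kg)
104 kg → truck 6 (remaining 46 kg)
105 kg → truck 7 (remaining 45 kg)
22 kg → truck 2 (remaining 2 kg)
127 kg → truck 8 (remaining 23 kg)
26 kg → truck 3 (remaining 23 kg)
43 kg → truck 4 (remaining 16 kg)
Final trucks: [73,39,23] [85,41,22] [101,26] [91,43] [143] [104] [105] [127].

8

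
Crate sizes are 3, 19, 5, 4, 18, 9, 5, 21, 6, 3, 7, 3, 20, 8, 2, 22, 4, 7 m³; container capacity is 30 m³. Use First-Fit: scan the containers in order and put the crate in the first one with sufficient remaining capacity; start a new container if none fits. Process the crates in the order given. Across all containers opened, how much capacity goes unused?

14

3 m³ → container 1 (remaining 27 m³)
19 m³ → container 1 (remaining 8 m³)
5 m³ → container 1 (remaining 3 m³)
4 m³ → container 2 (remaining 26 m³)
18 m³ → container 2 (remaining 8 m³)
9 m³ → container 3 (remaining 21 m³)
5 m³ → container 2 (remaining 3 m³)
21 m³ → container 3 (remaining 0 m³)
6 m³ → container 4 (remaining 24 m³)
3 m³ → container 1 (remaining 0 m³)
7 m³ → container 4 (remaining 17 m³)
3 m³ → container 2 (remaining 0 m³)
20 m³ → container 5 (remaining 10 m³)
8 m³ → container 4 (remaining 9 m³)
2 m³ → container 4 (remaining 7 m³)
22 m³ → container 6 (remaining 8 m³)
4 m³ → container 4 (remaining 3 m³)
7 m³ → container 5 (remaining 3 m³)
6 containers × 30 m³ = 180 m³; used 166 m³; unused 14 m³.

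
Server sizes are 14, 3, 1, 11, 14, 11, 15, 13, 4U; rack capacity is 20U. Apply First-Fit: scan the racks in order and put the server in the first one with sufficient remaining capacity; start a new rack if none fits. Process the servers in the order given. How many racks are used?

6

14U → rack 1 (remaining 6U)
3U → rack 1 (remaining 3U)
1U → rack 1 (remaining 2U)
11U → rack 2 (remaining 9U)
14U → rack 3 (remaining 6U)
11U → rack 4 (remaining 9U)
15U → rack 5 (remaining 5U)
13U → rack 6 (remaining 7U)
4U → rack 2 (remaining 5U)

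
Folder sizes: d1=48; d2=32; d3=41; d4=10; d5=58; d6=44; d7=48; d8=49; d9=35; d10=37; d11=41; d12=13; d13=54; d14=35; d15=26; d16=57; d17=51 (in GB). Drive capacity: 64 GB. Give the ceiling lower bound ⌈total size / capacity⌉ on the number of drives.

11

Total size = 48 + 32 + 41 + 10 + 58 + 44 + 48 + 49 + 35 + 37 + 41 + 13 + 54 + 35 + 26 + 57 + 51 = 679 GB.
⌈679 / 64⌉ = 11.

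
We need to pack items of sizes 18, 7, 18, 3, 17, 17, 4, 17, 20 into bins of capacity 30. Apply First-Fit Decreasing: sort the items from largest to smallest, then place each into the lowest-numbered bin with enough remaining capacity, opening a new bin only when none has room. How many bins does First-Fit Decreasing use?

6

Sorted descending: 20, 18, 18, 17, 17, 17, 7, 4, 3.
bin 1: place 20, 10 left
bin 2: place 18, 12 left
bin 3: place 18, 12 left
bin 4: place 17, 13 left
bin 5: place 17, 13 left
bin 6: place 17, 13 left
bin 1: place 7, 3 left
bin 2: place 4, 8 left
bin 1: place 3, 0 left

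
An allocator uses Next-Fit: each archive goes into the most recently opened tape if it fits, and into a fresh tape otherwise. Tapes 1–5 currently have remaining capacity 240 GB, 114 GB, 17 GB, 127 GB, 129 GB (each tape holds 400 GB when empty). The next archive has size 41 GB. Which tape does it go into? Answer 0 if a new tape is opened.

Next-Fit only looks at tape 5, which has 129 GB free.
41 GB fits there.

5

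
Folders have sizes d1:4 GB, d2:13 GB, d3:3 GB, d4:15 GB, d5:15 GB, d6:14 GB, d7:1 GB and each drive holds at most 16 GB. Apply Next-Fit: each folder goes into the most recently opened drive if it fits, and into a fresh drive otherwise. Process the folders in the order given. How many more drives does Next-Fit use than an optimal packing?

0

Next-Fit: [4] [13,3] [15] [15] [14,1] → 5 drives.
Total size 65 GB; any packing needs at least ⌈65/16⌉ = 5 drives.
So 5 is already optimal.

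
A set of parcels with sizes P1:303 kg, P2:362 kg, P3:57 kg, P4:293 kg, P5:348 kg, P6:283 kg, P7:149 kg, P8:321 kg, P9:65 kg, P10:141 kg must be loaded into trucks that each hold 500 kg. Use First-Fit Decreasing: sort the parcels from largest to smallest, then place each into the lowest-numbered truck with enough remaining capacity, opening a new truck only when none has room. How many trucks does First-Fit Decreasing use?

6 trucks

Sorted descending: 362, 348, 321, 303, 293, 283, 149, 141, 65, 57.
362 kg → truck 1 (remaining 138 kg)
348 kg → truck 2 (remaining 152 kg)
321 kg → truck 3 (remaining 179 kg)
303 kg → truck 4 (remaining 197 kg)
293 kg → truck 5 (remaining 207 kg)
283 kg → truck 6 (remaining 217 kg)
149 kg → truck 2 (remaining 3 kg)
141 kg → truck 3 (remaining 38 kg)
65 kg → truck 1 (remaining 73 kg)
57 kg → truck 1 (remaining 16 kg)
Final trucks: [362,65,57] [348,149] [321,141] [303] [293] [283].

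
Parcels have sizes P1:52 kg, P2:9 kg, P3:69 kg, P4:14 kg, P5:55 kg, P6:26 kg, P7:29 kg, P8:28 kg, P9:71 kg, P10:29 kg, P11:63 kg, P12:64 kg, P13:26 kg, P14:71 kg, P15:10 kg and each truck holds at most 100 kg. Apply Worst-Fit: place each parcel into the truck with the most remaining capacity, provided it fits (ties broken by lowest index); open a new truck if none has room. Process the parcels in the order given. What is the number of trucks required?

Put P1 (52 kg) in truck 1; 48 kg remain.
Put P2 (9 kg) in truck 1; 39 kg remain.
Put P3 (69 kg) in truck 2; 31 kg remain.
Put P4 (14 kg) in truck 1; 25 kg remain.
Put P5 (55 kg) in truck 3; 45 kg remain.
Put P6 (26 kg) in truck 3; 19 kg remain.
Put P7 (29 kg) in truck 2; 2 kg remain.
Put P8 (28 kg) in truck 4; 72 kg remain.
Put P9 (71 kg) in truck 4; 1 kg remain.
Put P10 (29 kg) in truck 5; 71 kg remain.
Put P11 (63 kg) in truck 5; 8 kg remain.
Put P12 (64 kg) in truck 6; 36 kg remain.
Put P13 (26 kg) in truck 6; 10 kg remain.
Put P14 (71 kg) in truck 7; 29 kg remain.
Put P15 (10 kg) in truck 7; 19 kg remain.
Final trucks: [52,9,14] [69,29] [55,26] [28,71] [29,63] [64,26] [71,10].

7 trucks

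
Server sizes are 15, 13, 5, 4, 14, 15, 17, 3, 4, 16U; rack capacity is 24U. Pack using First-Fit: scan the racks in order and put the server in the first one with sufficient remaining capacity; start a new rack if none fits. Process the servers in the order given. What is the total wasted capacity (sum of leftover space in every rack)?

38

Put 15U in rack 1; 9U remain.
Put 13U in rack 2; 11U remain.
Put 5U in rack 1; 4U remain.
Put 4U in rack 1; 0U remain.
Put 14U in rack 3; 10U remain.
Put 15U in rack 4; 9U remain.
Put 17U in rack 5; 7U remain.
Put 3U in rack 2; 8U remain.
Put 4U in rack 2; 4U remain.
Put 16U in rack 6; 8U remain.
6 racks × 24U = 144U; used 106U; unused 38U.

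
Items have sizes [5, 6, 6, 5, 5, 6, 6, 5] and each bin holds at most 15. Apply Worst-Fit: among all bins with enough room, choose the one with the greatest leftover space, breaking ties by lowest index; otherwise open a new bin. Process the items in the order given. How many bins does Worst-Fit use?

bin 1: place 5, 10 left
bin 1: place 6, 4 left
bin 2: place 6, 9 left
bin 2: place 5, 4 left
bin 3: place 5, 10 left
bin 3: place 6, 4 left
bin 4: place 6, 9 left
bin 4: place 5, 4 left

4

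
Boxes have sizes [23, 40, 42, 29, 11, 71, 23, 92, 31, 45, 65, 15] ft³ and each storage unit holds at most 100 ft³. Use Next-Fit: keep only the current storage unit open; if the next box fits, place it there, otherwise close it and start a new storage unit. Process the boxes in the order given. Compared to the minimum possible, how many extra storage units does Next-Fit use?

1

Next-Fit: [23,40] [42,29,11] [71,23] [92] [31,45] [65,15] → 6 storage units.
Total size 487 ft³; any packing needs at least ⌈487/100⌉ = 5 storage units.
An optimal packing achieves that bound: [92] [71,29] [65,31] [45,40,15] [42,23,23,11] → 5 storage units.
Excess: 6 − 5 = 1.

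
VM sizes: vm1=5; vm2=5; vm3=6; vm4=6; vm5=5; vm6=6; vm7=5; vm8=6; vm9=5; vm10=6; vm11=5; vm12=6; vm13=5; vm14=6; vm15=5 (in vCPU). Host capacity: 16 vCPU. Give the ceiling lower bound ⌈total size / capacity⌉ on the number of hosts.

6

Total size = 5 + 5 + 6 + 6 + 5 + 6 + 5 + 6 + 5 + 6 + 5 + 6 + 5 + 6 + 5 = 82 vCPU.
⌈82 / 16⌉ = 6.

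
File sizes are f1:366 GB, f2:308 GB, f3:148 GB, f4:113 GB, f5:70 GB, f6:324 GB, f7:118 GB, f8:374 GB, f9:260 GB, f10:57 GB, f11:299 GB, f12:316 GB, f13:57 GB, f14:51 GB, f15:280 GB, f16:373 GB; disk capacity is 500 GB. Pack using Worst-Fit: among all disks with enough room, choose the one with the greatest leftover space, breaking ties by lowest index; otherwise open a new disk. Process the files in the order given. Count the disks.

f1 (366 GB) → disk 1 (remaining 134 GB)
f2 (308 GB) → disk 2 (remaining 192 GB)
f3 (148 GB) → disk 2 (remaining 44 GB)
f4 (113 GB) → disk 1 (remaining 21 GB)
f5 (70 GB) → disk 3 (remaining 430 GB)
f6 (324 GB) → disk 3 (remaining 106 GB)
f7 (118 GB) → disk 4 (remaining 382 GB)
f8 (374 GB) → disk 4 (remaining 8 GB)
f9 (260 GB) → disk 5 (remaining 240 GB)
f10 (57 GB) → disk 5 (remaining 183 GB)
f11 (299 GB) → disk 6 (remaining 201 GB)
f12 (316 GB) → disk 7 (remaining 184 GB)
f13 (57 GB) → disk 6 (remaining 144 GB)
f14 (51 GB) → disk 7 (remaining 133 GB)
f15 (280 GB) → disk 8 (remaining 220 GB)
f16 (373 GB) → disk 9 (remaining 127 GB)

9 disks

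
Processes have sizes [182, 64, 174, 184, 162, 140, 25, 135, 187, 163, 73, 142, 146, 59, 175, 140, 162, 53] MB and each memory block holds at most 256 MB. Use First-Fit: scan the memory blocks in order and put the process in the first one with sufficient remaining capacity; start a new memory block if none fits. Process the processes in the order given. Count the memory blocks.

13

182 MB → memory block 1 (remaining 74 MB)
64 MB → memory block 1 (remaining 10 MB)
174 MB → memory block 2 (remaining 82 MB)
184 MB → memory block 3 (remaining 72 MB)
162 MB → memory block 4 (remaining 94 MB)
140 MB → memory block 5 (remaining 116 MB)
25 MB → memory block 2 (remaining 57 MB)
135 MB → memory block 6 (remaining 121 MB)
187 MB → memory block 7 (remaining 69 MB)
163 MB → memory block 8 (remaining 93 MB)
73 MB → memory block 4 (remaining 21 MB)
142 MB → memory block 9 (remaining 114 MB)
146 MB → memory block 10 (remaining 110 MB)
59 MB → memory block 3 (remaining 13 MB)
175 MB → memory block 11 (remaining 81 MB)
140 MB → memory block 12 (remaining 116 MB)
162 MB → memory block 13 (remaining 94 MB)
53 MB → memory block 2 (remaining 4 MB)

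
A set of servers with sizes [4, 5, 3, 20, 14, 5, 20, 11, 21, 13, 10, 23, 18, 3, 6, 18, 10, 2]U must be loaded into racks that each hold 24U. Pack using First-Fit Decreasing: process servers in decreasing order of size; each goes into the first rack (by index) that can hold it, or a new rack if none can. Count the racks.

Sorted descending: 23, 21, 20, 20, 18, 18, 14, 13, 11, 10, 10, 6, 5, 5, 4, 3, 3, 2.
rack 1: place 23U, 1U left
rack 2: place 21U, 3U left
rack 3: place 20U, 4U left
rack 4: place 20U, 4U left
rack 5: place 18U, 6U left
rack 6: place 18U, 6U left
rack 7: place 14U, 10U left
rack 8: place 13U, 11U left
rack 8: place 11U, 0U left
rack 7: place 10U, 0U left
rack 9: place 10U, 14U left
rack 5: place 6U, 0U left
rack 6: place 5U, 1U left
rack 9: place 5U, 9U left
rack 3: place 4U, 0U left
rack 2: place 3U, 0U left
rack 4: place 3U, 1U left
rack 9: place 2U, 7U left
Final racks: [23] [21,3] [20,4] [20,3] [18,6] [18,5] [14,10] [13,11] [10,5,2].

9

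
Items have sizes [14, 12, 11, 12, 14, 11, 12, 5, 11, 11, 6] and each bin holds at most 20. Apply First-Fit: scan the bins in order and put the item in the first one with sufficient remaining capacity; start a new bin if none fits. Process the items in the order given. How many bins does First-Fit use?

9

14 → bin 1 (remaining 6)
12 → bin 2 (remaining 8)
11 → bin 3 (remaining 9)
12 → bin 4 (remaining 8)
14 → bin 5 (remaining 6)
11 → bin 6 (remaining 9)
12 → bin 7 (remaining 8)
5 → bin 1 (remaining 1)
11 → bin 8 (remaining 9)
11 → bin 9 (remaining 9)
6 → bin 2 (remaining 2)
Final bins: [14,5] [12,6] [11] [12] [14] [11] [12] [11] [11].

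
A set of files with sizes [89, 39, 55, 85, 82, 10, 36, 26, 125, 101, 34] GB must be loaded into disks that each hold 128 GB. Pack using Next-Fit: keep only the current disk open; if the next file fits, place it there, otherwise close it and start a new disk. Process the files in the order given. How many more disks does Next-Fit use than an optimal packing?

Next-Fit: [89,39] [55] [85] [82,10,36] [26] [125] [101] [34] → 8 disks.
Total size 682 GB; any packing needs at least ⌈682/128⌉ = 6 disks.
An optimal packing achieves that bound: [125] [101,26] [89,39] [85,36] [82,34,10] [55] → 6 disks.
Excess: 8 − 6 = 2.

2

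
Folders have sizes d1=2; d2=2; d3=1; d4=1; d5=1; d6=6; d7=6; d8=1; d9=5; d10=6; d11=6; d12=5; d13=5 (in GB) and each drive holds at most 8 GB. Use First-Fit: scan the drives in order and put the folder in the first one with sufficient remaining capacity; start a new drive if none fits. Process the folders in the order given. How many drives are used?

8

drive 1: place d1 (2 GB), 6 GB left
drive 1: place d2 (2 GB), 4 GB left
drive 1: place d3 (1 GB), 3 GB left
drive 1: place d4 (1 GB), 2 GB left
drive 1: place d5 (1 GB), 1 GB left
drive 2: place d6 (6 GB), 2 GB left
drive 3: place d7 (6 GB), 2 GB left
drive 1: place d8 (1 GB), 0 GB left
drive 4: place d9 (5 GB), 3 GB left
drive 5: place d10 (6 GB), 2 GB left
drive 6: place d11 (6 GB), 2 GB left
drive 7: place d12 (5 GB), 3 GB left
drive 8: place d13 (5 GB), 3 GB left
Final drives: [2,2,1,1,1,1] [6] [6] [5] [6] [6] [5] [5].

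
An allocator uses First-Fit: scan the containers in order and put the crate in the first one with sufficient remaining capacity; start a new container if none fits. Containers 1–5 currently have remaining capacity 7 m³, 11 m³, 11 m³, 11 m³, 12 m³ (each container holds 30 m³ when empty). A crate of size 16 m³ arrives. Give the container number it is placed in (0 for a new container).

0

No container has ≥ 16 m³ free, so a new container is opened.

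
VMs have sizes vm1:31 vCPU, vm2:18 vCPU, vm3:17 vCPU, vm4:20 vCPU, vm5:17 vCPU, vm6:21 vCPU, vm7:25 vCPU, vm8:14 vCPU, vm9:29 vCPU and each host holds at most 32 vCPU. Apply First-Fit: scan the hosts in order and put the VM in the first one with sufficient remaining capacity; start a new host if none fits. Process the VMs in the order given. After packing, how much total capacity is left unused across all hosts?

64

host 1: place vm1 (31 vCPU), 1 vCPU left
host 2: place vm2 (18 vCPU), 14 vCPU left
host 3: place vm3 (17 vCPU), 15 vCPU left
host 4: place vm4 (20 vCPU), 12 vCPU left
host 5: place vm5 (17 vCPU), 15 vCPU left
host 6: place vm6 (21 vCPU), 11 vCPU left
host 7: place vm7 (25 vCPU), 7 vCPU left
host 2: place vm8 (14 vCPU), 0 vCPU left
host 8: place vm9 (29 vCPU), 3 vCPU left
8 hosts × 32 vCPU = 256 vCPU; used 192 vCPU; unused 64 vCPU.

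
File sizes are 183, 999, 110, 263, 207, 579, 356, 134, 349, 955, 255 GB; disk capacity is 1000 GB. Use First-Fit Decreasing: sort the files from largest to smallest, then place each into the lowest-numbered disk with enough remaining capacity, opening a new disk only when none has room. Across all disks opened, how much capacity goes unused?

610

Sorted descending: 999, 955, 579, 356, 349, 263, 255, 207, 183, 134, 110.
disk 1: place 999 GB, 1 GB left
disk 2: place 955 GB, 45 GB left
disk 3: place 579 GB, 421 GB left
disk 3: place 356 GB, 65 GB left
disk 4: place 349 GB, 651 GB left
disk 4: place 263 GB, 388 GB left
disk 4: place 255 GB, 133 GB left
disk 5: place 207 GB, 793 GB left
disk 5: place 183 GB, 610 GB left
disk 5: place 134 GB, 476 GB left
disk 4: place 110 GB, 23 GB left
5 disks × 1000 GB = 5000 GB; used 4390 GB; unused 610 GB.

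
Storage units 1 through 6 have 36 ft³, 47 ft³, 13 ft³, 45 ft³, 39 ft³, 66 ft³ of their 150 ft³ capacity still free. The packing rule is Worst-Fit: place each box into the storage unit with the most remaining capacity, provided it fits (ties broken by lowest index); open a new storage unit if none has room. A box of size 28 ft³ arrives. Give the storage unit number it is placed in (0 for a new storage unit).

6

Storage units with room: storage unit 1 (36 ft³), storage unit 2 (47 ft³), storage unit 4 (45 ft³), storage unit 5 (39 ft³), storage unit 6 (66 ft³).
Most room is storage unit 6 with 66 ft³ free.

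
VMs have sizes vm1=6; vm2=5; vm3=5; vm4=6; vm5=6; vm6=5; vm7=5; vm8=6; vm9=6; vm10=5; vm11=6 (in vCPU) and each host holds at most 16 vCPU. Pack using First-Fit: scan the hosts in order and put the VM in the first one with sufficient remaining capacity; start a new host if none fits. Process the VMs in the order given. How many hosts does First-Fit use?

5 hosts

Put vm1 (6 vCPU) in host 1; 10 vCPU remain.
Put vm2 (5 vCPU) in host 1; 5 vCPU remain.
Put vm3 (5 vCPU) in host 1; 0 vCPU remain.
Put vm4 (6 vCPU) in host 2; 10 vCPU remain.
Put vm5 (6 vCPU) in host 2; 4 vCPU remain.
Put vm6 (5 vCPU) in host 3; 11 vCPU remain.
Put vm7 (5 vCPU) in host 3; 6 vCPU remain.
Put vm8 (6 vCPU) in host 3; 0 vCPU remain.
Put vm9 (6 vCPU) in host 4; 10 vCPU remain.
Put vm10 (5 vCPU) in host 4; 5 vCPU remain.
Put vm11 (6 vCPU) in host 5; 10 vCPU remain.
Final hosts: [6,5,5] [6,6] [5,5,6] [6,5] [6].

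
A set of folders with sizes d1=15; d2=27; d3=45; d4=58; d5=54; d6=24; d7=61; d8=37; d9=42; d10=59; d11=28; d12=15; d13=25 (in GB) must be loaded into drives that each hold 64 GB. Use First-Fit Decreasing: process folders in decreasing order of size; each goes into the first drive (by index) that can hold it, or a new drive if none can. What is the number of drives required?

Sorted descending: 61, 59, 58, 54, 45, 42, 37, 28, 27, 25, 24, 15, 15.
drive 1: place 61 GB, 3 GB left
drive 2: place 59 GB, 5 GB left
drive 3: place 58 GB, 6 GB left
drive 4: place 54 GB, 10 GB left
drive 5: place 45 GB, 19 GB left
drive 6: place 42 GB, 22 GB left
drive 7: place 37 GB, 27 GB left
drive 8: place 28 GB, 36 GB left
drive 7: place 27 GB, 0 GB left
drive 8: place 25 GB, 11 GB left
drive 9: place 24 GB, 40 GB left
drive 5: place 15 GB, 4 GB left
drive 6: place 15 GB, 7 GB left
Final drives: [61] [59] [58] [54] [45,15] [42,15] [37,27] [28,25] [24].

9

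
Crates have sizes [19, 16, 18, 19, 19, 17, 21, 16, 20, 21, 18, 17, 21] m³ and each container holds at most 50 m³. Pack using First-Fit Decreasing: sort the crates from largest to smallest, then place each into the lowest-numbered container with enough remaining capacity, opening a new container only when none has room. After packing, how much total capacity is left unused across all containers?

58

Sorted descending: 21, 21, 21, 20, 19, 19, 19, 18, 18, 17, 17, 16, 16.
container 1: place 21 m³, 29 m³ left
container 1: place 21 m³, 8 m³ left
container 2: place 21 m³, 29 m³ left
container 2: place 20 m³, 9 m³ left
container 3: place 19 m³, 31 m³ left
container 3: place 19 m³, 12 m³ left
container 4: place 19 m³, 31 m³ left
container 4: place 18 m³, 13 m³ left
container 5: place 18 m³, 32 m³ left
container 5: place 17 m³, 15 m³ left
container 6: place 17 m³, 33 m³ left
container 6: place 16 m³, 17 m³ left
container 6: place 16 m³, 1 m³ left
6 containers × 50 m³ = 300 m³; used 242 m³; unused 58 m³.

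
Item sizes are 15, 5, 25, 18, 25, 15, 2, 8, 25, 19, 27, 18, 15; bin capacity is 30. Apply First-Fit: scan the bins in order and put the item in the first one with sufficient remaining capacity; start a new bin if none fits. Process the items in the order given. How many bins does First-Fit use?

9 bins

Put 15 in bin 1; 15 remain.
Put 5 in bin 1; 10 remain.
Put 25 in bin 2; 5 remain.
Put 18 in bin 3; 12 remain.
Put 25 in bin 4; 5 remain.
Put 15 in bin 5; 15 remain.
Put 2 in bin 1; 8 remain.
Put 8 in bin 1; 0 remain.
Put 25 in bin 6; 5 remain.
Put 19 in bin 7; 11 remain.
Put 27 in bin 8; 3 remain.
Put 18 in bin 9; 12 remain.
Put 15 in bin 5; 0 remain.
Final bins: [15,5,2,8] [25] [18] [25] [15,15] [25] [19] [27] [18].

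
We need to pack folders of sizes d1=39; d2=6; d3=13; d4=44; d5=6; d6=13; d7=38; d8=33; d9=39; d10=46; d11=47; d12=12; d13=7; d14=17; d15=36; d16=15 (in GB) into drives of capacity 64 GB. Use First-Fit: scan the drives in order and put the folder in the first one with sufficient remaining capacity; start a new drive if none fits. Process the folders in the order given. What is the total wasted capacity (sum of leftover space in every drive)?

d1 (39 GB) → drive 1 (remaining 25 GB)
d2 (6 GB) → drive 1 (remaining 19 GB)
d3 (13 GB) → drive 1 (remaining 6 GB)
d4 (44 GB) → drive 2 (remaining 20 GB)
d5 (6 GB) → drive 1 (remaining 0 GB)
d6 (13 GB) → drive 2 (remaining 7 GB)
d7 (38 GB) → drive 3 (remaining 26 GB)
d8 (33 GB) → drive 4 (remaining 31 GB)
d9 (39 GB) → drive 5 (remaining 25 GB)
d10 (46 GB) → drive 6 (remaining 18 GB)
d11 (47 GB) → drive 7 (remaining 17 GB)
d12 (12 GB) → drive 3 (remaining 14 GB)
d13 (7 GB) → drive 2 (remaining 0 GB)
d14 (17 GB) → drive 4 (remaining 14 GB)
d15 (36 GB) → drive 8 (remaining 28 GB)
d16 (15 GB) → drive 5 (remaining 10 GB)
8 drives × 64 GB = 512 GB; used 411 GB; unused 101 GB.

101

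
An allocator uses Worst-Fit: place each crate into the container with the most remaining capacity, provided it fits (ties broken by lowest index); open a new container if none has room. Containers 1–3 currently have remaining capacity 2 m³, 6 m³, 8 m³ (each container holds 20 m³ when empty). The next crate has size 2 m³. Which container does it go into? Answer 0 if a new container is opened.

3

Containers with room: container 1 (2 m³), container 2 (6 m³), container 3 (8 m³).
Most room is container 3 with 8 m³ free.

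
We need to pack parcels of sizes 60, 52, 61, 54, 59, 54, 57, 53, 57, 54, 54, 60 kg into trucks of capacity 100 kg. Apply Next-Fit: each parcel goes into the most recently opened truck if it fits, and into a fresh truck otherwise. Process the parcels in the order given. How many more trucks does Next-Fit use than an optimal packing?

Next-Fit: [60] [52] [61] [54] [59] [54] [57] [53] [57] [54] [54] [60] → 12 trucks.
12 parcels exceed 50 kg (half the capacity), and no two of those can share a truck, so at least 12 trucks are needed.
So 12 is already optimal.

0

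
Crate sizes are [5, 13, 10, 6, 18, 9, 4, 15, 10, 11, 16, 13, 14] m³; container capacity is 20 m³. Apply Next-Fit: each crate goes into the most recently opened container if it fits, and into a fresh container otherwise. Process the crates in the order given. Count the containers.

10 containers

container 1: place 5 m³, 15 m³ left
container 1: place 13 m³, 2 m³ left
container 2: place 10 m³, 10 m³ left
container 2: place 6 m³, 4 m³ left
container 3: place 18 m³, 2 m³ left
container 4: place 9 m³, 11 m³ left
container 4: place 4 m³, 7 m³ left
container 5: place 15 m³, 5 m³ left
container 6: place 10 m³, 10 m³ left
container 7: place 11 m³, 9 m³ left
container 8: place 16 m³, 4 m³ left
container 9: place 13 m³, 7 m³ left
container 10: place 14 m³, 6 m³ left
Final containers: [5,13] [10,6] [18] [9,4] [15] [10] [11] [16] [13] [14].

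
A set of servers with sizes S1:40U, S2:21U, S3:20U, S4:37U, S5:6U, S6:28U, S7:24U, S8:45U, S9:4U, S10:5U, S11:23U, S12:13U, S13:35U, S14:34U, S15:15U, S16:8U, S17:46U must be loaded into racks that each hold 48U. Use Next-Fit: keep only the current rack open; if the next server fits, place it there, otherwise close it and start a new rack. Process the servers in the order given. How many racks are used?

11

Put S1 (40U) in rack 1; 8U remain.
Put S2 (21U) in rack 2; 27U remain.
Put S3 (20U) in rack 2; 7U remain.
Put S4 (37U) in rack 3; 11U remain.
Put S5 (6U) in rack 3; 5U remain.
Put S6 (28U) in rack 4; 20U remain.
Put S7 (24U) in rack 5; 24U remain.
Put S8 (45U) in rack 6; 3U remain.
Put S9 (4U) in rack 7; 44U remain.
Put S10 (5U) in rack 7; 39U remain.
Put S11 (23U) in rack 7; 16U remain.
Put S12 (13U) in rack 7; 3U remain.
Put S13 (35U) in rack 8; 13U remain.
Put S14 (34U) in rack 9; 14U remain.
Put S15 (15U) in rack 10; 33U remain.
Put S16 (8U) in rack 10; 25U remain.
Put S17 (46U) in rack 11; 2U remain.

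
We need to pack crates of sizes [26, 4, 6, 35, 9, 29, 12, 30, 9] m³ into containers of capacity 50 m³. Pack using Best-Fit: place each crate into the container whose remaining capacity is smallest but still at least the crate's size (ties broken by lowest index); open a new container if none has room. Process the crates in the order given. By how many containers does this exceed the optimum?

Best-Fit: [26,4,6,9] [35,12] [29] [30,9] → 4 containers.
Total size 160 m³; any packing needs at least ⌈160/50⌉ = 4 containers.
So 4 is already optimal.

0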